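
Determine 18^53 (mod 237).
18

Repeated squaring. Binary of 53 = 110101.
18^1 ≡ 18 (mod 237); 18^2 ≡ 87 (mod 237); 18^4 ≡ 222 (mod 237); 18^8 ≡ 225 (mod 237); 18^16 ≡ 144 (mod 237); 18^32 ≡ 117 (mod 237)
18^53 = 18^1 × 18^4 × 18^16 × 18^32 ≡ 18 (mod 237)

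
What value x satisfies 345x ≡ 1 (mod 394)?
201

gcd(345, 394) = 1, so the inverse exists.
Extended Euclidean algorithm on (394, 345):
394 = 1 × 345 + 49  ⟹  49 = (1)·394 + (-1)·345
345 = 7 × 49 + 2  ⟹  2 = (-7)·394 + (8)·345
49 = 24 × 2 + 1  ⟹  1 = (169)·394 + (-193)·345
So (-193)·345 ≡ 1 (mod 394), i.e. 345^(-1) ≡ -193 ≡ 201 (mod 394).
Check: 345 × 201 = 69345 ≡ 1 (mod 394)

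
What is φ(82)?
40

82 = 2 × 41
φ(n) = n × ∏(1 - 1/p) for each prime p dividing n
φ(82) = 82 × (1 - 1/2) × (1 - 1/41) = 40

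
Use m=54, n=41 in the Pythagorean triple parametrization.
(1235, 4428, 4597)

Euclid's formula: a = m² - n², b = 2mn, c = m² + n²
m = 54, n = 41
a = 54² - 41² = 2916 - 1681 = 1235
b = 2 × 54 × 41 = 4428
c = 54² + 41² = 2916 + 1681 = 4597
Verification: 1235² + 4428² = 1525225 + 19607184 = 21132409 = 4597² ✓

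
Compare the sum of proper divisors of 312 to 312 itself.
abundant

Proper divisors of 312: sum = 1 + 2 + 3 + 4 + 6 + 8 + 12 + 13 + 24 + 26 + 39 + 52 + 78 + 104 + 156 = 528
Since 528 > 312, 312 is abundant.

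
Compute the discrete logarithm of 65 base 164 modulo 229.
115

Baby-step giant-step with step n = ⌈√229⌉ = 16.
Baby steps 164^j mod 229 (j:value) for j=0..15: 0:1, 1:164, 2:103, 3:175, 4:75, 5:163, 6:168, 7:72, 8:129, 9:88, 10:5, 11:133, 12:57, 13:188, 14:146, 15:128.
Giant-step multiplier: 164^(-16) ≡ 164^(228-16) = 164^212 ≡ 3 (mod 229).
Giant steps γ_i = 65·3^i mod 229: γ_0=65, γ_1=195, γ_2=127, γ_3=152, γ_4=227, γ_5=223, γ_6=211, γ_7=175 (in table at j=3).
x = i·n + j = 7·16 + 3 = 115.
Check: 164^115 ≡ 65 (mod 229).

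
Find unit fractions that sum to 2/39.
1/20 + 1/780

Greedy algorithm:
2/39: ceiling(39/2) = 20, use 1/20
1/780: ceiling(780/1) = 780, use 1/780
Result: 2/39 = 1/20 + 1/780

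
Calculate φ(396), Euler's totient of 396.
120

396 = 2^2 × 3^2 × 11
φ(n) = n × ∏(1 - 1/p) for each prime p dividing n
φ(396) = 396 × (1 - 1/2) × (1 - 1/3) × (1 - 1/11) = 120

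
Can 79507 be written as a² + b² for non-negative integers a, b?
Not possible

Factorization: 79507 = 43^3
By Fermat: n is sum of two squares iff every prime p ≡ 3 (mod 4) appears to even power.
Prime(s) ≡ 3 (mod 4) with odd exponent: [(43, 3)]
Therefore 79507 cannot be expressed as a² + b².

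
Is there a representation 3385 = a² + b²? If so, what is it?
24² + 53² (a=24, b=53)

Factorization: 3385 = 5 × 677
By Fermat: n is sum of two squares iff every prime p ≡ 3 (mod 4) appears to even power.
All primes ≡ 3 (mod 4) appear to even power.
Search a = 0, 1, 2, … for 3385 - a² a perfect square: first hit at a = 24: 3385 - 576 = 2809 = 53².
3385 = 24² + 53² = 576 + 2809 ✓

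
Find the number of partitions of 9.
30

p(n) counts ways to write n as a sum of positive integers (order ignored).
Examples: 9; 8 + 1; 7 + 2; 7 + 1 + 1; 6 + 3; ... (30 total)
p(9) = 30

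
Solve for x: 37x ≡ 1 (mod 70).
53

gcd(37, 70) = 1, so the inverse exists.
Extended Euclidean algorithm on (70, 37):
70 = 1 × 37 + 33  ⟹  33 = (1)·70 + (-1)·37
37 = 1 × 33 + 4  ⟹  4 = (-1)·70 + (2)·37
33 = 8 × 4 + 1  ⟹  1 = (9)·70 + (-17)·37
So (-17)·37 ≡ 1 (mod 70), i.e. 37^(-1) ≡ -17 ≡ 53 (mod 70).
Check: 37 × 53 = 1961 ≡ 1 (mod 70)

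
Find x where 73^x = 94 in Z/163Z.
109

Baby-step giant-step with step n = ⌈√163⌉ = 13.
Baby steps 73^j mod 163 (j:value) for j=0..12: 0:1, 1:73, 2:113, 3:99, 4:55, 5:103, 6:21, 7:66, 8:91, 9:123, 10:14, 11:44, 12:115.
Giant-step multiplier: 73^(-13) ≡ 73^(162-13) = 73^149 ≡ 2 (mod 163).
Giant steps γ_i = 94·2^i mod 163: γ_0=94, γ_1=25, γ_2=50, γ_3=100, γ_4=37, γ_5=74, γ_6=148, γ_7=133, γ_8=103 (in table at j=5).
x = i·n + j = 8·13 + 5 = 109.
Check: 73^109 ≡ 94 (mod 163).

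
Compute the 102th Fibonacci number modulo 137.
92

Matrix identity: Q^n = [[F_(n+1), F_n], [F_n, F_(n-1)]] with Q = [[1,1],[1,0]].
n = 102 = 1100110₂. Square-and-multiply, entries mod 137:
Q^1 = [[1,1],[1,0]]
Q^3 = (Q^1)²·Q = [[3,2],[2,1]]
Q^6 = (Q^3)² = [[13,8],[8,5]]
Q^12 = (Q^6)² = [[96,7],[7,89]]
Q^25 = (Q^12)²·Q = [[11,86],[86,62]]
Q^51 = (Q^25)²·Q = [[95,119],[119,113]]
Q^102 = (Q^51)² = [[33,92],[92,78]]
F_102 mod 137 = Q^102[0][1] = 92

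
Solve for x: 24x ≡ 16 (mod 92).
x ≡ 16 (mod 23)

gcd(24, 92) = 4, which divides 16, so solutions exist.
Divide through by 4: 6x ≡ 4 (mod 23).
Find 6^(-1) mod 23 by the extended Euclidean algorithm:
23 = 3 × 6 + 5  ⟹  5 = (1)·23 + (-3)·6
6 = 1 × 5 + 1  ⟹  1 = (-1)·23 + (4)·6
So (4)·6 ≡ 1 (mod 23), i.e. 6^(-1) ≡ 4 (mod 23).
x ≡ 4 × 4 = 16 ≡ 16 (mod 23).
Check: 24 × 16 = 384 ≡ 16 (mod 92).
x ≡ 16 (mod 23), giving 4 solutions mod 92.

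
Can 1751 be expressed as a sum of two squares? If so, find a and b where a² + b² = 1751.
Not possible

Factorization: 1751 = 17 × 103
By Fermat: n is sum of two squares iff every prime p ≡ 3 (mod 4) appears to even power.
Prime(s) ≡ 3 (mod 4) with odd exponent: [(103, 1)]
Therefore 1751 cannot be expressed as a² + b².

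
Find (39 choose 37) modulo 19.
0

Using Lucas' theorem:
Write n=39 and k=37 in base 19:
n in base 19: [2, 1]
k in base 19: [1, 18]
C(39,37) mod 19 = ∏ C(n_i, k_i) mod 19
Digit binomials (mod 19): C(2,1) = 2; C(1,18) = 0 (k_i > n_i)
Product: 2 × 0 = 0 ≡ 0 (mod 19)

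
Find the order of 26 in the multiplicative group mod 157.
156

157 is prime, so ord(26) divides φ(157) = 156.
Divisors of 156: 1, 2, 3, 4, 6, 12, 13, 26, 39, 52, 78, 156.
Repeated squaring: 26^1 ≡ 26, 26^2 ≡ 48, 26^4 ≡ 106, 26^8 ≡ 89, 26^16 ≡ 71, 26^32 ≡ 17, 26^64 ≡ 132, 26^128 ≡ 154 (mod 157).
Test 26^d mod 157 for each divisor d in increasing order:
26^1 ≡ 26
26^2 ≡ 48
26^3 = 26^2·26^1 ≡ 149
26^4 ≡ 106
26^6 = 26^4·26^2 ≡ 64
26^12 = 26^8·26^4 ≡ 14
26^13 = 26^8·26^4·26^1 ≡ 50
26^26 = 26^16·26^8·26^2 ≡ 145
26^39 = 26^32·26^4·26^2·26^1 ≡ 28
26^52 = 26^32·26^16·26^4 ≡ 144
26^78 = 26^64·26^8·26^4·26^2 ≡ 156
26^156 = 26^128·26^16·26^8·26^4 ≡ 1  ← first divisor giving 1
The order is 156.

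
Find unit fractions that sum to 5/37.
1/8 + 1/99 + 1/29304

Greedy algorithm:
5/37: ceiling(37/5) = 8, use 1/8
3/296: ceiling(296/3) = 99, use 1/99
1/29304: ceiling(29304/1) = 29304, use 1/29304
Result: 5/37 = 1/8 + 1/99 + 1/29304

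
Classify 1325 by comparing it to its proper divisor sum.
deficient

Proper divisors of 1325: sum = 1 + 5 + 25 + 53 + 265 = 349
Since 349 < 1325, 1325 is deficient.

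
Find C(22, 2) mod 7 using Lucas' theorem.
0

Using Lucas' theorem:
Write n=22 and k=2 in base 7:
n in base 7: [3, 1]
k in base 7: [0, 2]
C(22,2) mod 7 = ∏ C(n_i, k_i) mod 7
Digit binomials (mod 7): C(3,0) = 1; C(1,2) = 0 (k_i > n_i)
Product: 1 × 0 = 0 ≡ 0 (mod 7)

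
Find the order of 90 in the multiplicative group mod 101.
100

101 is prime, so ord(90) divides φ(101) = 100.
Divisors of 100: 1, 2, 4, 5, 10, 20, 25, 50, 100.
Repeated squaring: 90^1 ≡ 90, 90^2 ≡ 20, 90^4 ≡ 97, 90^8 ≡ 16, 90^16 ≡ 54, 90^32 ≡ 88, 90^64 ≡ 68 (mod 101).
Test 90^d mod 101 for each divisor d in increasing order:
90^1 ≡ 90
90^2 ≡ 20
90^4 ≡ 97
90^5 = 90^4·90^1 ≡ 44
90^10 = 90^8·90^2 ≡ 17
90^20 = 90^16·90^4 ≡ 87
90^25 = 90^16·90^8·90^1 ≡ 91
90^50 = 90^32·90^16·90^2 ≡ 100
90^100 = 90^64·90^32·90^4 ≡ 1  ← first divisor giving 1
The order is 100.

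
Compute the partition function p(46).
105558

p(n) counts ways to write n as a sum of positive integers (order ignored).
Euler's pentagonal recurrence: p(k) = p(k-1) + p(k-2) - p(k-5) - p(k-7) + p(k-12) + p(k-15) - ... (offsets j(3j∓1)/2, signs ++--, p(0)=1, p(<0)=0).
DP table for k = 0..45: p(0)=1, p(1)=1, p(2)=2, p(3)=3, p(4)=5, p(5)=7, p(6)=11, p(7)=15, p(8)=22, p(9)=30, p(10)=42, p(11)=56, p(12)=77, p(13)=101, p(14)=135, p(15)=176, p(16)=231, p(17)=297, p(18)=385, p(19)=490, p(20)=627, p(21)=792, p(22)=1002, p(23)=1255, p(24)=1575, p(25)=1958, p(26)=2436, p(27)=3010, p(28)=3718, p(29)=4565, p(30)=5604, p(31)=6842, p(32)=8349, p(33)=10143, p(34)=12310, p(35)=14883, p(36)=17977, p(37)=21637, p(38)=26015, p(39)=31185, p(40)=37338, p(41)=44583, p(42)=53174, p(43)=63261, p(44)=75175, p(45)=89134.
Final step: p(46) = p(45) + p(44) - p(41) - p(39) + p(34) + p(31) - p(24) - p(20) + p(11) + p(6)
= 89134 + 75175 - 44583 - 31185 + 12310 + 6842 - 1575 - 627 + 56 + 11
= 105558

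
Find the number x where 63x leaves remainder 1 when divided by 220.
7

gcd(63, 220) = 1, so the inverse exists.
Extended Euclidean algorithm on (220, 63):
220 = 3 × 63 + 31  ⟹  31 = (1)·220 + (-3)·63
63 = 2 × 31 + 1  ⟹  1 = (-2)·220 + (7)·63
So (7)·63 ≡ 1 (mod 220), i.e. 63^(-1) ≡ 7 (mod 220).
Check: 63 × 7 = 441 ≡ 1 (mod 220)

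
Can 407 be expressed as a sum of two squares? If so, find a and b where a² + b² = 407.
Not possible

Factorization: 407 = 11 × 37
By Fermat: n is sum of two squares iff every prime p ≡ 3 (mod 4) appears to even power.
Prime(s) ≡ 3 (mod 4) with odd exponent: [(11, 1)]
Therefore 407 cannot be expressed as a² + b².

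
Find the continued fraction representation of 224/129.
[1; 1, 2, 1, 3, 1, 6]

Euclidean algorithm steps:
224 = 1 × 129 + 95
129 = 1 × 95 + 34
95 = 2 × 34 + 27
34 = 1 × 27 + 7
27 = 3 × 7 + 6
7 = 1 × 6 + 1
6 = 6 × 1 + 0
Continued fraction: [1; 1, 2, 1, 3, 1, 6]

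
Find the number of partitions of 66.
2323520

p(n) counts ways to write n as a sum of positive integers (order ignored).
Euler's pentagonal recurrence: p(k) = p(k-1) + p(k-2) - p(k-5) - p(k-7) + p(k-12) + p(k-15) - ... (offsets j(3j∓1)/2, signs ++--, p(0)=1, p(<0)=0).
DP table for k = 0..65: p(0)=1, p(1)=1, p(2)=2, p(3)=3, p(4)=5, p(5)=7, p(6)=11, p(7)=15, p(8)=22, p(9)=30, p(10)=42, p(11)=56, p(12)=77, p(13)=101, p(14)=135, p(15)=176, p(16)=231, p(17)=297, p(18)=385, p(19)=490, p(20)=627, p(21)=792, p(22)=1002, p(23)=1255, p(24)=1575, p(25)=1958, p(26)=2436, p(27)=3010, p(28)=3718, p(29)=4565, p(30)=5604, p(31)=6842, p(32)=8349, p(33)=10143, p(34)=12310, p(35)=14883, p(36)=17977, p(37)=21637, p(38)=26015, p(39)=31185, p(40)=37338, p(41)=44583, p(42)=53174, p(43)=63261, p(44)=75175, p(45)=89134, p(46)=105558, p(47)=124754, p(48)=147273, p(49)=173525, p(50)=204226, p(51)=239943, p(52)=281589, p(53)=329931, p(54)=386155, p(55)=451276, p(56)=526823, p(57)=614154, p(58)=715220, p(59)=831820, p(60)=966467, p(61)=1121505, p(62)=1300156, p(63)=1505499, p(64)=1741630, p(65)=2012558.
Final step: p(66) = p(65) + p(64) - p(61) - p(59) + p(54) + p(51) - p(44) - p(40) + p(31) + p(26) - p(15) - p(9)
= 2012558 + 1741630 - 1121505 - 831820 + 386155 + 239943 - 75175 - 37338 + 6842 + 2436 - 176 - 30
= 2323520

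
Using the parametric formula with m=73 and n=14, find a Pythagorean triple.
(5133, 2044, 5525)

Euclid's formula: a = m² - n², b = 2mn, c = m² + n²
m = 73, n = 14
a = 73² - 14² = 5329 - 196 = 5133
b = 2 × 73 × 14 = 2044
c = 73² + 14² = 5329 + 196 = 5525
Verification: 5133² + 2044² = 26347689 + 4177936 = 30525625 = 5525² ✓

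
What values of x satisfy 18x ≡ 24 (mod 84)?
x ≡ 6 (mod 14)

gcd(18, 84) = 6, which divides 24, so solutions exist.
Divide through by 6: 3x ≡ 4 (mod 14).
Find 3^(-1) mod 14 by the extended Euclidean algorithm:
14 = 4 × 3 + 2  ⟹  2 = (1)·14 + (-4)·3
3 = 1 × 2 + 1  ⟹  1 = (-1)·14 + (5)·3
So (5)·3 ≡ 1 (mod 14), i.e. 3^(-1) ≡ 5 (mod 14).
x ≡ 5 × 4 = 20 ≡ 6 (mod 14).
Check: 18 × 6 = 108 ≡ 24 (mod 84).
x ≡ 6 (mod 14), giving 6 solutions mod 84.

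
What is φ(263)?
262

263 = 263
φ(n) = n × ∏(1 - 1/p) for each prime p dividing n
φ(263) = 263 × (1 - 1/263) = 262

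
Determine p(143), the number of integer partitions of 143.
20390982757

p(n) counts ways to write n as a sum of positive integers (order ignored).
Euler's pentagonal recurrence: p(k) = p(k-1) + p(k-2) - p(k-5) - p(k-7) + p(k-12) + p(k-15) - ... (offsets j(3j∓1)/2, signs ++--, p(0)=1, p(<0)=0).
DP table for k = 0..142: p(0)=1, p(1)=1, p(2)=2, p(3)=3, p(4)=5, p(5)=7, p(6)=11, p(7)=15, p(8)=22, p(9)=30, p(10)=42, p(11)=56, p(12)=77, p(13)=101, p(14)=135, p(15)=176, p(16)=231, p(17)=297, p(18)=385, p(19)=490, p(20)=627, p(21)=792, p(22)=1002, p(23)=1255, p(24)=1575, p(25)=1958, p(26)=2436, p(27)=3010, p(28)=3718, p(29)=4565, p(30)=5604, p(31)=6842, p(32)=8349, p(33)=10143, p(34)=12310, p(35)=14883, p(36)=17977, p(37)=21637, p(38)=26015, p(39)=31185, p(40)=37338, p(41)=44583, p(42)=53174, p(43)=63261, p(44)=75175, p(45)=89134, p(46)=105558, p(47)=124754, p(48)=147273, p(49)=173525, p(50)=204226, p(51)=239943, p(52)=281589, p(53)=329931, p(54)=386155, p(55)=451276, p(56)=526823, p(57)=614154, p(58)=715220, p(59)=831820, p(60)=966467, p(61)=1121505, p(62)=1300156, p(63)=1505499, p(64)=1741630, p(65)=2012558, p(66)=2323520, p(67)=2679689, p(68)=3087735, p(69)=3554345, p(70)=4087968, p(71)=4697205, p(72)=5392783, p(73)=6185689, p(74)=7089500, p(75)=8118264, p(76)=9289091, p(77)=10619863, p(78)=12132164, p(79)=13848650, p(80)=15796476, p(81)=18004327, p(82)=20506255, p(83)=23338469, p(84)=26543660, p(85)=30167357, p(86)=34262962, p(87)=38887673, p(88)=44108109, p(89)=49995925, p(90)=56634173, p(91)=64112359, p(92)=72533807, p(93)=82010177, p(94)=92669720, p(95)=104651419, p(96)=118114304, p(97)=133230930, p(98)=150198136, p(99)=169229875, p(100)=190569292, p(101)=214481126, p(102)=241265379, p(103)=271248950, p(104)=304801365, p(105)=342325709, p(106)=384276336, p(107)=431149389, p(108)=483502844, p(109)=541946240, p(110)=607163746, p(111)=679903203, p(112)=761002156, p(113)=851376628, p(114)=952050665, p(115)=1064144451, p(116)=1188908248, p(117)=1327710076, p(118)=1482074143, p(119)=1653668665, p(120)=1844349560, p(121)=2056148051, p(122)=2291320912, p(123)=2552338241, p(124)=2841940500, p(125)=3163127352, p(126)=3519222692, p(127)=3913864295, p(128)=4351078600, p(129)=4835271870, p(130)=5371315400, p(131)=5964539504, p(132)=6620830889, p(133)=7346629512, p(134)=8149040695, p(135)=9035836076, p(136)=10015581680, p(137)=11097645016, p(138)=12292341831, p(139)=13610949895, p(140)=15065878135, p(141)=16670689208, p(142)=18440293320.
Final step: p(143) = p(142) + p(141) - p(138) - p(136) + p(131) + p(128) - p(121) - p(117) + p(108) + p(103) - p(92) - p(86) + p(73) + p(66) - p(51) - p(43) + p(26) + p(17)
= 18440293320 + 16670689208 - 12292341831 - 10015581680 + 5964539504 + 4351078600 - 2056148051 - 1327710076 + 483502844 + 271248950 - 72533807 - 34262962 + 6185689 + 2323520 - 239943 - 63261 + 2436 + 297
= 20390982757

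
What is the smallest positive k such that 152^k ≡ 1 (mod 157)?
156

157 is prime, so ord(152) divides φ(157) = 156.
Divisors of 156: 1, 2, 3, 4, 6, 12, 13, 26, 39, 52, 78, 156.
Repeated squaring: 152^1 ≡ 152, 152^2 ≡ 25, 152^4 ≡ 154, 152^8 ≡ 9, 152^16 ≡ 81, 152^32 ≡ 124, 152^64 ≡ 147, 152^128 ≡ 100 (mod 157).
Test 152^d mod 157 for each divisor d in increasing order:
152^1 ≡ 152
152^2 ≡ 25
152^3 = 152^2·152^1 ≡ 32
152^4 ≡ 154
152^6 = 152^4·152^2 ≡ 82
152^12 = 152^8·152^4 ≡ 130
152^13 = 152^8·152^4·152^1 ≡ 135
152^26 = 152^16·152^8·152^2 ≡ 13
152^39 = 152^32·152^4·152^2·152^1 ≡ 28
152^52 = 152^32·152^16·152^4 ≡ 12
152^78 = 152^64·152^8·152^4·152^2 ≡ 156
152^156 = 152^128·152^16·152^8·152^4 ≡ 1  ← first divisor giving 1
The order is 156.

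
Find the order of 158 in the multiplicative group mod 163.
27

163 is prime, so ord(158) divides φ(163) = 162.
Divisors of 162: 1, 2, 3, 6, 9, 18, 27, 54, 81, 162.
Repeated squaring: 158^1 ≡ 158, 158^2 ≡ 25, 158^4 ≡ 136, 158^8 ≡ 77, 158^16 ≡ 61, 158^32 ≡ 135, 158^64 ≡ 132, 158^128 ≡ 146 (mod 163).
Test 158^d mod 163 for each divisor d in increasing order:
158^1 ≡ 158
158^2 ≡ 25
158^3 = 158^2·158^1 ≡ 38
158^6 = 158^4·158^2 ≡ 140
158^9 = 158^8·158^1 ≡ 104
158^18 = 158^16·158^2 ≡ 58
158^27 = 158^16·158^8·158^2·158^1 ≡ 1  ← first divisor giving 1
The order is 27.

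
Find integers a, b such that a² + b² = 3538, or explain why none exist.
17² + 57² (a=17, b=57)

Factorization: 3538 = 2 × 29 × 61
By Fermat: n is sum of two squares iff every prime p ≡ 3 (mod 4) appears to even power.
All primes ≡ 3 (mod 4) appear to even power.
Search a = 0, 1, 2, … for 3538 - a² a perfect square: first hit at a = 17: 3538 - 289 = 3249 = 57².
3538 = 17² + 57² = 289 + 3249 ✓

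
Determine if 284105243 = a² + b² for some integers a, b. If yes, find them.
Not possible

Factorization: 284105243 = 61 × 167^3
By Fermat: n is sum of two squares iff every prime p ≡ 3 (mod 4) appears to even power.
Prime(s) ≡ 3 (mod 4) with odd exponent: [(167, 3)]
Therefore 284105243 cannot be expressed as a² + b².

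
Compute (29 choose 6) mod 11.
7

Using Lucas' theorem:
Write n=29 and k=6 in base 11:
n in base 11: [2, 7]
k in base 11: [0, 6]
C(29,6) mod 11 = ∏ C(n_i, k_i) mod 11
Digit binomials (mod 11): C(2,0) = 1; C(7,6) = 7
Product: 1 × 7 = 7 ≡ 7 (mod 11)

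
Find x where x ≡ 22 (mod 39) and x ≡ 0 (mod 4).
100

Using Chinese Remainder Theorem:
M = 39 × 4 = 156
M1 = 4, M2 = 39
y1 = 4^(-1) mod 39 = 10
y2 = 39^(-1) mod 4 = 3
x = (22×4×10 + 0×39×3) mod 156 = 100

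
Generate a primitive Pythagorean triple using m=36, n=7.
(1247, 504, 1345)

Euclid's formula: a = m² - n², b = 2mn, c = m² + n²
m = 36, n = 7
a = 36² - 7² = 1296 - 49 = 1247
b = 2 × 36 × 7 = 504
c = 36² + 7² = 1296 + 49 = 1345
Verification: 1247² + 504² = 1555009 + 254016 = 1809025 = 1345² ✓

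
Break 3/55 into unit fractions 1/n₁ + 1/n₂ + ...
1/19 + 1/523 + 1/546535

Greedy algorithm:
3/55: ceiling(55/3) = 19, use 1/19
2/1045: ceiling(1045/2) = 523, use 1/523
1/546535: ceiling(546535/1) = 546535, use 1/546535
Result: 3/55 = 1/19 + 1/523 + 1/546535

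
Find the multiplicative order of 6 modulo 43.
3

43 is prime, so ord(6) divides φ(43) = 42.
Divisors of 42: 1, 2, 3, 6, 7, 14, 21, 42.
Repeated squaring: 6^1 ≡ 6, 6^2 ≡ 36, 6^4 ≡ 6, 6^8 ≡ 36, 6^16 ≡ 6, 6^32 ≡ 36 (mod 43).
Test 6^d mod 43 for each divisor d in increasing order:
6^1 ≡ 6
6^2 ≡ 36
6^3 = 6^2·6^1 ≡ 1  ← first divisor giving 1
The order is 3.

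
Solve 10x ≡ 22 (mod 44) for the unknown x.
x ≡ 11 (mod 22)

gcd(10, 44) = 2, which divides 22, so solutions exist.
Divide through by 2: 5x ≡ 11 (mod 22).
Find 5^(-1) mod 22 by the extended Euclidean algorithm:
22 = 4 × 5 + 2  ⟹  2 = (1)·22 + (-4)·5
5 = 2 × 2 + 1  ⟹  1 = (-2)·22 + (9)·5
So (9)·5 ≡ 1 (mod 22), i.e. 5^(-1) ≡ 9 (mod 22).
x ≡ 9 × 11 = 99 ≡ 11 (mod 22).
Check: 10 × 11 = 110 ≡ 22 (mod 44).
x ≡ 11 (mod 22), giving 2 solutions mod 44.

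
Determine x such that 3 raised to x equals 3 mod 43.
1

Baby-step giant-step with step n = ⌈√43⌉ = 7.
Baby steps 3^j mod 43 (j:value) for j=0..6: 0:1, 1:3, 2:9, 3:27, 4:38, 5:28, 6:41.
h = 3 is already in the table at j=1, so x = 1.
Check: 3^1 ≡ 3 (mod 43).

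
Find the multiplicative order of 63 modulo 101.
100

101 is prime, so ord(63) divides φ(101) = 100.
Divisors of 100: 1, 2, 4, 5, 10, 20, 25, 50, 100.
Repeated squaring: 63^1 ≡ 63, 63^2 ≡ 30, 63^4 ≡ 92, 63^8 ≡ 81, 63^16 ≡ 97, 63^32 ≡ 16, 63^64 ≡ 54 (mod 101).
Test 63^d mod 101 for each divisor d in increasing order:
63^1 ≡ 63
63^2 ≡ 30
63^4 ≡ 92
63^5 = 63^4·63^1 ≡ 39
63^10 = 63^8·63^2 ≡ 6
63^20 = 63^16·63^4 ≡ 36
63^25 = 63^16·63^8·63^1 ≡ 91
63^50 = 63^32·63^16·63^2 ≡ 100
63^100 = 63^64·63^32·63^4 ≡ 1  ← first divisor giving 1
The order is 100.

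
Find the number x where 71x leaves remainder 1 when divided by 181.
51

gcd(71, 181) = 1, so the inverse exists.
Extended Euclidean algorithm on (181, 71):
181 = 2 × 71 + 39  ⟹  39 = (1)·181 + (-2)·71
71 = 1 × 39 + 32  ⟹  32 = (-1)·181 + (3)·71
39 = 1 × 32 + 7  ⟹  7 = (2)·181 + (-5)·71
32 = 4 × 7 + 4  ⟹  4 = (-9)·181 + (23)·71
7 = 1 × 4 + 3  ⟹  3 = (11)·181 + (-28)·71
4 = 1 × 3 + 1  ⟹  1 = (-20)·181 + (51)·71
So (51)·71 ≡ 1 (mod 181), i.e. 71^(-1) ≡ 51 (mod 181).
Check: 71 × 51 = 3621 ≡ 1 (mod 181)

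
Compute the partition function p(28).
3718

p(n) counts ways to write n as a sum of positive integers (order ignored).
Euler's pentagonal recurrence: p(k) = p(k-1) + p(k-2) - p(k-5) - p(k-7) + p(k-12) + p(k-15) - ... (offsets j(3j∓1)/2, signs ++--, p(0)=1, p(<0)=0).
DP table for k = 0..27: p(0)=1, p(1)=1, p(2)=2, p(3)=3, p(4)=5, p(5)=7, p(6)=11, p(7)=15, p(8)=22, p(9)=30, p(10)=42, p(11)=56, p(12)=77, p(13)=101, p(14)=135, p(15)=176, p(16)=231, p(17)=297, p(18)=385, p(19)=490, p(20)=627, p(21)=792, p(22)=1002, p(23)=1255, p(24)=1575, p(25)=1958, p(26)=2436, p(27)=3010.
Final step: p(28) = p(27) + p(26) - p(23) - p(21) + p(16) + p(13) - p(6) - p(2)
= 3010 + 2436 - 1255 - 792 + 231 + 101 - 11 - 2
= 3718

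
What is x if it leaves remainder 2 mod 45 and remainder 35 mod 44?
1487

Using Chinese Remainder Theorem:
M = 45 × 44 = 1980
M1 = 44, M2 = 45
y1 = 44^(-1) mod 45 = 44
y2 = 45^(-1) mod 44 = 1
x = (2×44×44 + 35×45×1) mod 1980 = 1487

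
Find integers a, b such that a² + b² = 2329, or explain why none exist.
5² + 48² (a=5, b=48)

Factorization: 2329 = 17 × 137
By Fermat: n is sum of two squares iff every prime p ≡ 3 (mod 4) appears to even power.
All primes ≡ 3 (mod 4) appear to even power.
Search a = 0, 1, 2, … for 2329 - a² a perfect square: first hit at a = 5: 2329 - 25 = 2304 = 48².
2329 = 5² + 48² = 25 + 2304 ✓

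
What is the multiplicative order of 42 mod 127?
63

127 is prime, so ord(42) divides φ(127) = 126.
Divisors of 126: 1, 2, 3, 6, 7, 9, 14, 18, 21, 42, 63, 126.
Repeated squaring: 42^1 ≡ 42, 42^2 ≡ 113, 42^4 ≡ 69, 42^8 ≡ 62, 42^16 ≡ 34, 42^32 ≡ 13, 42^64 ≡ 42 (mod 127).
Test 42^d mod 127 for each divisor d in increasing order:
42^1 ≡ 42
42^2 ≡ 113
42^3 = 42^2·42^1 ≡ 47
42^6 = 42^4·42^2 ≡ 50
42^7 = 42^4·42^2·42^1 ≡ 68
42^9 = 42^8·42^1 ≡ 64
42^14 = 42^8·42^4·42^2 ≡ 52
42^18 = 42^16·42^2 ≡ 32
42^21 = 42^16·42^4·42^1 ≡ 107
42^42 = 42^32·42^8·42^2 ≡ 19
42^63 = 42^32·42^16·42^8·42^4·42^2·42^1 ≡ 1  ← first divisor giving 1
The order is 63.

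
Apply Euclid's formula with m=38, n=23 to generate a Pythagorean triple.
(915, 1748, 1973)

Euclid's formula: a = m² - n², b = 2mn, c = m² + n²
m = 38, n = 23
a = 38² - 23² = 1444 - 529 = 915
b = 2 × 38 × 23 = 1748
c = 38² + 23² = 1444 + 529 = 1973
Verification: 915² + 1748² = 837225 + 3055504 = 3892729 = 1973² ✓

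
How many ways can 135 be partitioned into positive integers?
9035836076

p(n) counts ways to write n as a sum of positive integers (order ignored).
Euler's pentagonal recurrence: p(k) = p(k-1) + p(k-2) - p(k-5) - p(k-7) + p(k-12) + p(k-15) - ... (offsets j(3j∓1)/2, signs ++--, p(0)=1, p(<0)=0).
DP table for k = 0..134: p(0)=1, p(1)=1, p(2)=2, p(3)=3, p(4)=5, p(5)=7, p(6)=11, p(7)=15, p(8)=22, p(9)=30, p(10)=42, p(11)=56, p(12)=77, p(13)=101, p(14)=135, p(15)=176, p(16)=231, p(17)=297, p(18)=385, p(19)=490, p(20)=627, p(21)=792, p(22)=1002, p(23)=1255, p(24)=1575, p(25)=1958, p(26)=2436, p(27)=3010, p(28)=3718, p(29)=4565, p(30)=5604, p(31)=6842, p(32)=8349, p(33)=10143, p(34)=12310, p(35)=14883, p(36)=17977, p(37)=21637, p(38)=26015, p(39)=31185, p(40)=37338, p(41)=44583, p(42)=53174, p(43)=63261, p(44)=75175, p(45)=89134, p(46)=105558, p(47)=124754, p(48)=147273, p(49)=173525, p(50)=204226, p(51)=239943, p(52)=281589, p(53)=329931, p(54)=386155, p(55)=451276, p(56)=526823, p(57)=614154, p(58)=715220, p(59)=831820, p(60)=966467, p(61)=1121505, p(62)=1300156, p(63)=1505499, p(64)=1741630, p(65)=2012558, p(66)=2323520, p(67)=2679689, p(68)=3087735, p(69)=3554345, p(70)=4087968, p(71)=4697205, p(72)=5392783, p(73)=6185689, p(74)=7089500, p(75)=8118264, p(76)=9289091, p(77)=10619863, p(78)=12132164, p(79)=13848650, p(80)=15796476, p(81)=18004327, p(82)=20506255, p(83)=23338469, p(84)=26543660, p(85)=30167357, p(86)=34262962, p(87)=38887673, p(88)=44108109, p(89)=49995925, p(90)=56634173, p(91)=64112359, p(92)=72533807, p(93)=82010177, p(94)=92669720, p(95)=104651419, p(96)=118114304, p(97)=133230930, p(98)=150198136, p(99)=169229875, p(100)=190569292, p(101)=214481126, p(102)=241265379, p(103)=271248950, p(104)=304801365, p(105)=342325709, p(106)=384276336, p(107)=431149389, p(108)=483502844, p(109)=541946240, p(110)=607163746, p(111)=679903203, p(112)=761002156, p(113)=851376628, p(114)=952050665, p(115)=1064144451, p(116)=1188908248, p(117)=1327710076, p(118)=1482074143, p(119)=1653668665, p(120)=1844349560, p(121)=2056148051, p(122)=2291320912, p(123)=2552338241, p(124)=2841940500, p(125)=3163127352, p(126)=3519222692, p(127)=3913864295, p(128)=4351078600, p(129)=4835271870, p(130)=5371315400, p(131)=5964539504, p(132)=6620830889, p(133)=7346629512, p(134)=8149040695.
Final step: p(135) = p(134) + p(133) - p(130) - p(128) + p(123) + p(120) - p(113) - p(109) + p(100) + p(95) - p(84) - p(78) + p(65) + p(58) - p(43) - p(35) + p(18) + p(9)
= 8149040695 + 7346629512 - 5371315400 - 4351078600 + 2552338241 + 1844349560 - 851376628 - 541946240 + 190569292 + 104651419 - 26543660 - 12132164 + 2012558 + 715220 - 63261 - 14883 + 385 + 30
= 9035836076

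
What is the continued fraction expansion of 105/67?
[1; 1, 1, 3, 4, 2]

Euclidean algorithm steps:
105 = 1 × 67 + 38
67 = 1 × 38 + 29
38 = 1 × 29 + 9
29 = 3 × 9 + 2
9 = 4 × 2 + 1
2 = 2 × 1 + 0
Continued fraction: [1; 1, 1, 3, 4, 2]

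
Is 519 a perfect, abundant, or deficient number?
deficient

Proper divisors of 519: sum = 1 + 3 + 173 = 177
Since 177 < 519, 519 is deficient.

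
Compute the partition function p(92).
72533807

p(n) counts ways to write n as a sum of positive integers (order ignored).
Euler's pentagonal recurrence: p(k) = p(k-1) + p(k-2) - p(k-5) - p(k-7) + p(k-12) + p(k-15) - ... (offsets j(3j∓1)/2, signs ++--, p(0)=1, p(<0)=0).
DP table for k = 0..91: p(0)=1, p(1)=1, p(2)=2, p(3)=3, p(4)=5, p(5)=7, p(6)=11, p(7)=15, p(8)=22, p(9)=30, p(10)=42, p(11)=56, p(12)=77, p(13)=101, p(14)=135, p(15)=176, p(16)=231, p(17)=297, p(18)=385, p(19)=490, p(20)=627, p(21)=792, p(22)=1002, p(23)=1255, p(24)=1575, p(25)=1958, p(26)=2436, p(27)=3010, p(28)=3718, p(29)=4565, p(30)=5604, p(31)=6842, p(32)=8349, p(33)=10143, p(34)=12310, p(35)=14883, p(36)=17977, p(37)=21637, p(38)=26015, p(39)=31185, p(40)=37338, p(41)=44583, p(42)=53174, p(43)=63261, p(44)=75175, p(45)=89134, p(46)=105558, p(47)=124754, p(48)=147273, p(49)=173525, p(50)=204226, p(51)=239943, p(52)=281589, p(53)=329931, p(54)=386155, p(55)=451276, p(56)=526823, p(57)=614154, p(58)=715220, p(59)=831820, p(60)=966467, p(61)=1121505, p(62)=1300156, p(63)=1505499, p(64)=1741630, p(65)=2012558, p(66)=2323520, p(67)=2679689, p(68)=3087735, p(69)=3554345, p(70)=4087968, p(71)=4697205, p(72)=5392783, p(73)=6185689, p(74)=7089500, p(75)=8118264, p(76)=9289091, p(77)=10619863, p(78)=12132164, p(79)=13848650, p(80)=15796476, p(81)=18004327, p(82)=20506255, p(83)=23338469, p(84)=26543660, p(85)=30167357, p(86)=34262962, p(87)=38887673, p(88)=44108109, p(89)=49995925, p(90)=56634173, p(91)=64112359.
Final step: p(92) = p(91) + p(90) - p(87) - p(85) + p(80) + p(77) - p(70) - p(66) + p(57) + p(52) - p(41) - p(35) + p(22) + p(15) - p(0)
= 64112359 + 56634173 - 38887673 - 30167357 + 15796476 + 10619863 - 4087968 - 2323520 + 614154 + 281589 - 44583 - 14883 + 1002 + 176 - 1
= 72533807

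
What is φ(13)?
12

13 = 13
φ(n) = n × ∏(1 - 1/p) for each prime p dividing n
φ(13) = 13 × (1 - 1/13) = 12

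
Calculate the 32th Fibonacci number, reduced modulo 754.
3

Matrix identity: Q^n = [[F_(n+1), F_n], [F_n, F_(n-1)]] with Q = [[1,1],[1,0]].
n = 32 = 100000₂. Square-and-multiply, entries mod 754:
Q^1 = [[1,1],[1,0]]
Q^2 = (Q^1)² = [[2,1],[1,1]]
Q^4 = (Q^2)² = [[5,3],[3,2]]
Q^8 = (Q^4)² = [[34,21],[21,13]]
Q^16 = (Q^8)² = [[89,233],[233,610]]
Q^32 = (Q^16)² = [[382,3],[3,379]]
F_32 mod 754 = Q^32[0][1] = 3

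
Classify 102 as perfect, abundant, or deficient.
abundant

Proper divisors of 102: sum = 1 + 2 + 3 + 6 + 17 + 34 + 51 = 114
Since 114 > 102, 102 is abundant.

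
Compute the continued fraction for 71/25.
[2; 1, 5, 4]

Euclidean algorithm steps:
71 = 2 × 25 + 21
25 = 1 × 21 + 4
21 = 5 × 4 + 1
4 = 4 × 1 + 0
Continued fraction: [2; 1, 5, 4]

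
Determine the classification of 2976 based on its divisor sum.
abundant

Proper divisors of 2976: sum = 1 + 2 + 3 + 4 + 6 + 8 + 12 + 16 + ... + 496 + 744 + 992 + 1488 (23 divisors) = 5088
Since 5088 > 2976, 2976 is abundant.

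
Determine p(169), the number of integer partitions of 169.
250438925115

p(n) counts ways to write n as a sum of positive integers (order ignored).
Euler's pentagonal recurrence: p(k) = p(k-1) + p(k-2) - p(k-5) - p(k-7) + p(k-12) + p(k-15) - ... (offsets j(3j∓1)/2, signs ++--, p(0)=1, p(<0)=0).
DP table for k = 0..168: p(0)=1, p(1)=1, p(2)=2, p(3)=3, p(4)=5, p(5)=7, p(6)=11, p(7)=15, p(8)=22, p(9)=30, p(10)=42, p(11)=56, p(12)=77, p(13)=101, p(14)=135, p(15)=176, p(16)=231, p(17)=297, p(18)=385, p(19)=490, p(20)=627, p(21)=792, p(22)=1002, p(23)=1255, p(24)=1575, p(25)=1958, p(26)=2436, p(27)=3010, p(28)=3718, p(29)=4565, p(30)=5604, p(31)=6842, p(32)=8349, p(33)=10143, p(34)=12310, p(35)=14883, p(36)=17977, p(37)=21637, p(38)=26015, p(39)=31185, p(40)=37338, p(41)=44583, p(42)=53174, p(43)=63261, p(44)=75175, p(45)=89134, p(46)=105558, p(47)=124754, p(48)=147273, p(49)=173525, p(50)=204226, p(51)=239943, p(52)=281589, p(53)=329931, p(54)=386155, p(55)=451276, p(56)=526823, p(57)=614154, p(58)=715220, p(59)=831820, p(60)=966467, p(61)=1121505, p(62)=1300156, p(63)=1505499, p(64)=1741630, p(65)=2012558, p(66)=2323520, p(67)=2679689, p(68)=3087735, p(69)=3554345, p(70)=4087968, p(71)=4697205, p(72)=5392783, p(73)=6185689, p(74)=7089500, p(75)=8118264, p(76)=9289091, p(77)=10619863, p(78)=12132164, p(79)=13848650, p(80)=15796476, p(81)=18004327, p(82)=20506255, p(83)=23338469, p(84)=26543660, p(85)=30167357, p(86)=34262962, p(87)=38887673, p(88)=44108109, p(89)=49995925, p(90)=56634173, p(91)=64112359, p(92)=72533807, p(93)=82010177, p(94)=92669720, p(95)=104651419, p(96)=118114304, p(97)=133230930, p(98)=150198136, p(99)=169229875, p(100)=190569292, p(101)=214481126, p(102)=241265379, p(103)=271248950, p(104)=304801365, p(105)=342325709, p(106)=384276336, p(107)=431149389, p(108)=483502844, p(109)=541946240, p(110)=607163746, p(111)=679903203, p(112)=761002156, p(113)=851376628, p(114)=952050665, p(115)=1064144451, p(116)=1188908248, p(117)=1327710076, p(118)=1482074143, p(119)=1653668665, p(120)=1844349560, p(121)=2056148051, p(122)=2291320912, p(123)=2552338241, p(124)=2841940500, p(125)=3163127352, p(126)=3519222692, p(127)=3913864295, p(128)=4351078600, p(129)=4835271870, p(130)=5371315400, p(131)=5964539504, p(132)=6620830889, p(133)=7346629512, p(134)=8149040695, p(135)=9035836076, p(136)=10015581680, p(137)=11097645016, p(138)=12292341831, p(139)=13610949895, p(140)=15065878135, p(141)=16670689208, p(142)=18440293320, p(143)=20390982757, p(144)=22540654445, p(145)=24908858009, p(146)=27517052599, p(147)=30388671978, p(148)=33549419497, p(149)=37027355200, p(150)=40853235313, p(151)=45060624582, p(152)=49686288421, p(153)=54770336324, p(154)=60356673280, p(155)=66493182097, p(156)=73232243759, p(157)=80630964769, p(158)=88751778802, p(159)=97662728555, p(160)=107438159466, p(161)=118159068427, p(162)=129913904637, p(163)=142798995930, p(164)=156919475295, p(165)=172389800255, p(166)=189334822579, p(167)=207890420102, p(168)=228204732751.
Final step: p(169) = p(168) + p(167) - p(164) - p(162) + p(157) + p(154) - p(147) - p(143) + p(134) + p(129) - p(118) - p(112) + p(99) + p(92) - p(77) - p(69) + p(52) + p(43) - p(24) - p(14)
= 228204732751 + 207890420102 - 156919475295 - 129913904637 + 80630964769 + 60356673280 - 30388671978 - 20390982757 + 8149040695 + 4835271870 - 1482074143 - 761002156 + 169229875 + 72533807 - 10619863 - 3554345 + 281589 + 63261 - 1575 - 135
= 250438925115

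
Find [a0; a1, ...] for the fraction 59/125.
[0; 2, 8, 2, 3]

Euclidean algorithm steps:
59 = 0 × 125 + 59
125 = 2 × 59 + 7
59 = 8 × 7 + 3
7 = 2 × 3 + 1
3 = 3 × 1 + 0
Continued fraction: [0; 2, 8, 2, 3]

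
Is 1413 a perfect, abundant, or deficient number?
deficient

Proper divisors of 1413: sum = 1 + 3 + 9 + 157 + 471 = 641
Since 641 < 1413, 1413 is deficient.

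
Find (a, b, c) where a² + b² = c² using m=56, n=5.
(3111, 560, 3161)

Euclid's formula: a = m² - n², b = 2mn, c = m² + n²
m = 56, n = 5
a = 56² - 5² = 3136 - 25 = 3111
b = 2 × 56 × 5 = 560
c = 56² + 5² = 3136 + 25 = 3161
Verification: 3111² + 560² = 9678321 + 313600 = 9991921 = 3161² ✓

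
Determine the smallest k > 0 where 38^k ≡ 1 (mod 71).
35

71 is prime, so ord(38) divides φ(71) = 70.
Divisors of 70: 1, 2, 5, 7, 10, 14, 35, 70.
Repeated squaring: 38^1 ≡ 38, 38^2 ≡ 24, 38^4 ≡ 8, 38^8 ≡ 64, 38^16 ≡ 49, 38^32 ≡ 58, 38^64 ≡ 27 (mod 71).
Test 38^d mod 71 for each divisor d in increasing order:
38^1 ≡ 38
38^2 ≡ 24
38^5 = 38^4·38^1 ≡ 20
38^7 = 38^4·38^2·38^1 ≡ 54
38^10 = 38^8·38^2 ≡ 45
38^14 = 38^8·38^4·38^2 ≡ 5
38^35 = 38^32·38^2·38^1 ≡ 1  ← first divisor giving 1
The order is 35.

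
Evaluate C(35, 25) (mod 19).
9

Using Lucas' theorem:
Write n=35 and k=25 in base 19:
n in base 19: [1, 16]
k in base 19: [1, 6]
C(35,25) mod 19 = ∏ C(n_i, k_i) mod 19
Digit binomials (mod 19): C(1,1) = 1; C(16,6) = 8008 ≡ 9
Product: 1 × 9 = 9 ≡ 9 (mod 19)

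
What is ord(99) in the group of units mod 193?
64

193 is prime, so ord(99) divides φ(193) = 192.
Divisors of 192: 1, 2, 3, 4, 6, 8, 12, 16, 24, 32, 48, 64, 96, 192.
Repeated squaring: 99^1 ≡ 99, 99^2 ≡ 151, 99^4 ≡ 27, 99^8 ≡ 150, 99^16 ≡ 112, 99^32 ≡ 192, 99^64 ≡ 1, 99^128 ≡ 1 (mod 193).
Test 99^d mod 193 for each divisor d in increasing order:
99^1 ≡ 99
99^2 ≡ 151
99^3 = 99^2·99^1 ≡ 88
99^4 ≡ 27
99^6 = 99^4·99^2 ≡ 24
99^8 ≡ 150
99^12 = 99^8·99^4 ≡ 190
99^16 ≡ 112
99^24 = 99^16·99^8 ≡ 9
99^32 ≡ 192
99^48 = 99^32·99^16 ≡ 81
99^64 ≡ 1  ← first divisor giving 1
The order is 64.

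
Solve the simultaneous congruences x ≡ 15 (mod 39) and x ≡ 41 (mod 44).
1185

Using Chinese Remainder Theorem:
M = 39 × 44 = 1716
M1 = 44, M2 = 39
y1 = 44^(-1) mod 39 = 8
y2 = 39^(-1) mod 44 = 35
x = (15×44×8 + 41×39×35) mod 1716 = 1185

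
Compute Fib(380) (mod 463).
396

Matrix identity: Q^n = [[F_(n+1), F_n], [F_n, F_(n-1)]] with Q = [[1,1],[1,0]].
n = 380 = 101111100₂. Square-and-multiply, entries mod 463:
Q^1 = [[1,1],[1,0]]
Q^2 = (Q^1)² = [[2,1],[1,1]]
Q^5 = (Q^2)²·Q = [[8,5],[5,3]]
Q^11 = (Q^5)²·Q = [[144,89],[89,55]]
Q^23 = (Q^11)²·Q = [[68,414],[414,117]]
Q^47 = (Q^23)²·Q = [[275,80],[80,195]]
Q^95 = (Q^47)²·Q = [[171,74],[74,97]]
Q^190 = (Q^95)² = [[455,386],[386,69]]
Q^380 = (Q^190)² = [[437,396],[396,41]]
F_380 mod 463 = Q^380[0][1] = 396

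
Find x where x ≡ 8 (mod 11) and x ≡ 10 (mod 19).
162

Using Chinese Remainder Theorem:
M = 11 × 19 = 209
M1 = 19, M2 = 11
y1 = 19^(-1) mod 11 = 7
y2 = 11^(-1) mod 19 = 7
x = (8×19×7 + 10×11×7) mod 209 = 162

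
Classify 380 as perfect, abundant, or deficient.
abundant

Proper divisors of 380: sum = 1 + 2 + 4 + 5 + 10 + 19 + 20 + 38 + 76 + 95 + 190 = 460
Since 460 > 380, 380 is abundant.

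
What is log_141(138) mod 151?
88

Baby-step giant-step with step n = ⌈√151⌉ = 13.
Baby steps 141^j mod 151 (j:value) for j=0..12: 0:1, 1:141, 2:100, 3:57, 4:34, 5:113, 6:78, 7:126, 8:99, 9:67, 10:85, 11:56, 12:44.
Giant-step multiplier: 141^(-13) ≡ 141^(150-13) = 141^137 ≡ 93 (mod 151).
Giant steps γ_i = 138·93^i mod 151: γ_0=138, γ_1=150, γ_2=58, γ_3=109, γ_4=20, γ_5=48, γ_6=85 (in table at j=10).
x = i·n + j = 6·13 + 10 = 88.
Check: 141^88 ≡ 138 (mod 151).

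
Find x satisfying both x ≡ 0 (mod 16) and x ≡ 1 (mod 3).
16

Using Chinese Remainder Theorem:
M = 16 × 3 = 48
M1 = 3, M2 = 16
y1 = 3^(-1) mod 16 = 11
y2 = 16^(-1) mod 3 = 1
x = (0×3×11 + 1×16×1) mod 48 = 16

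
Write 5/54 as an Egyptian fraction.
1/11 + 1/594

Greedy algorithm:
5/54: ceiling(54/5) = 11, use 1/11
1/594: ceiling(594/1) = 594, use 1/594
Result: 5/54 = 1/11 + 1/594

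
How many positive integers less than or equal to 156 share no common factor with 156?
48

156 = 2^2 × 3 × 13
φ(n) = n × ∏(1 - 1/p) for each prime p dividing n
φ(156) = 156 × (1 - 1/2) × (1 - 1/3) × (1 - 1/13) = 48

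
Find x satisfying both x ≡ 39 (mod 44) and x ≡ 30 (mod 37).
215

Using Chinese Remainder Theorem:
M = 44 × 37 = 1628
M1 = 37, M2 = 44
y1 = 37^(-1) mod 44 = 25
y2 = 44^(-1) mod 37 = 16
x = (39×37×25 + 30×44×16) mod 1628 = 215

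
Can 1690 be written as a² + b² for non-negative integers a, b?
3² + 41² (a=3, b=41)

Factorization: 1690 = 2 × 5 × 13^2
By Fermat: n is sum of two squares iff every prime p ≡ 3 (mod 4) appears to even power.
All primes ≡ 3 (mod 4) appear to even power.
Search a = 0, 1, 2, … for 1690 - a² a perfect square: first hit at a = 3: 1690 - 9 = 1681 = 41².
1690 = 3² + 41² = 9 + 1681 ✓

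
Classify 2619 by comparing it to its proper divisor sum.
deficient

Proper divisors of 2619: sum = 1 + 3 + 9 + 27 + 97 + 291 + 873 = 1301
Since 1301 < 2619, 2619 is deficient.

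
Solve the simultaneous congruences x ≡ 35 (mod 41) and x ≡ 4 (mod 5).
199

Using Chinese Remainder Theorem:
M = 41 × 5 = 205
M1 = 5, M2 = 41
y1 = 5^(-1) mod 41 = 33
y2 = 41^(-1) mod 5 = 1
x = (35×5×33 + 4×41×1) mod 205 = 199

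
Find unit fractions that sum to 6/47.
1/8 + 1/376

Greedy algorithm:
6/47: ceiling(47/6) = 8, use 1/8
1/376: ceiling(376/1) = 376, use 1/376
Result: 6/47 = 1/8 + 1/376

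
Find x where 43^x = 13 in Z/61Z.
40

Baby-step giant-step with step n = ⌈√61⌉ = 8.
Baby steps 43^j mod 61 (j:value) for j=0..7: 0:1, 1:43, 2:19, 3:24, 4:56, 5:29, 6:27, 7:2.
Giant-step multiplier: 43^(-8) ≡ 43^(60-8) = 43^52 ≡ 22 (mod 61).
Giant steps γ_i = 13·22^i mod 61: γ_0=13, γ_1=42, γ_2=9, γ_3=15, γ_4=25, γ_5=1 (in table at j=0).
x = i·n + j = 5·8 + 0 = 40.
Check: 43^40 ≡ 13 (mod 61).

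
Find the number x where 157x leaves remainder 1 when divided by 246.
199

gcd(157, 246) = 1, so the inverse exists.
Extended Euclidean algorithm on (246, 157):
246 = 1 × 157 + 89  ⟹  89 = (1)·246 + (-1)·157
157 = 1 × 89 + 68  ⟹  68 = (-1)·246 + (2)·157
89 = 1 × 68 + 21  ⟹  21 = (2)·246 + (-3)·157
68 = 3 × 21 + 5  ⟹  5 = (-7)·246 + (11)·157
21 = 4 × 5 + 1  ⟹  1 = (30)·246 + (-47)·157
So (-47)·157 ≡ 1 (mod 246), i.e. 157^(-1) ≡ -47 ≡ 199 (mod 246).
Check: 157 × 199 = 31243 ≡ 1 (mod 246)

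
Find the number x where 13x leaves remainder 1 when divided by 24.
13

gcd(13, 24) = 1, so the inverse exists.
Extended Euclidean algorithm on (24, 13):
24 = 1 × 13 + 11  ⟹  11 = (1)·24 + (-1)·13
13 = 1 × 11 + 2  ⟹  2 = (-1)·24 + (2)·13
11 = 5 × 2 + 1  ⟹  1 = (6)·24 + (-11)·13
So (-11)·13 ≡ 1 (mod 24), i.e. 13^(-1) ≡ -11 ≡ 13 (mod 24).
Check: 13 × 13 = 169 ≡ 1 (mod 24)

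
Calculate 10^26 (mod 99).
1

Repeated squaring. Binary of 26 = 11010.
10^1 ≡ 10 (mod 99); 10^2 ≡ 1 (mod 99); 10^4 ≡ 1 (mod 99); 10^8 ≡ 1 (mod 99); 10^16 ≡ 1 (mod 99)
10^26 = 10^2 × 10^8 × 10^16 ≡ 1 (mod 99)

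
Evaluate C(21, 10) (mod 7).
0

Using Lucas' theorem:
Write n=21 and k=10 in base 7:
n in base 7: [3, 0]
k in base 7: [1, 3]
C(21,10) mod 7 = ∏ C(n_i, k_i) mod 7
Digit binomials (mod 7): C(3,1) = 3; C(0,3) = 0 (k_i > n_i)
Product: 3 × 0 = 0 ≡ 0 (mod 7)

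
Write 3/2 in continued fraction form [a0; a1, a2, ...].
[1; 2]

Euclidean algorithm steps:
3 = 1 × 2 + 1
2 = 2 × 1 + 0
Continued fraction: [1; 2]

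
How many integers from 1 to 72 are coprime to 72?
24

72 = 2^3 × 3^2
φ(n) = n × ∏(1 - 1/p) for each prime p dividing n
φ(72) = 72 × (1 - 1/2) × (1 - 1/3) = 24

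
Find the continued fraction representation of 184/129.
[1; 2, 2, 1, 8, 2]

Euclidean algorithm steps:
184 = 1 × 129 + 55
129 = 2 × 55 + 19
55 = 2 × 19 + 17
19 = 1 × 17 + 2
17 = 8 × 2 + 1
2 = 2 × 1 + 0
Continued fraction: [1; 2, 2, 1, 8, 2]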